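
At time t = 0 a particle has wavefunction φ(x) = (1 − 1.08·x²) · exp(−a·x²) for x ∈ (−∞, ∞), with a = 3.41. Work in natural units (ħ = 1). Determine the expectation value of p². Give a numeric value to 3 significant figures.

p² φ = −ħ² d²φ/dx²; ⟨p²⟩ = −ħ² ∫ φ*·φ'' dx / ∫|φ|² dx.
Expand each integrand as polynomial × e^(−2ax²) and use ∫x^(2j)·e^(−2ax²) dx = (2j−1)!!/(4a)^j · √(π/(2a)), odd powers → 0; here √(π/(2a)) = 0.67871. Differentiate with the product rule, d/dx e^(−ax²) = −2ax·e^(−ax²).
State is unnormalized: ∫|φ|² dx = 0.58399, and ∫φ*·(−ħ² φ'') dx = 2.7825, so ⟨p²⟩ = 2.7825 / 0.58399.
⟨p²⟩ = 4.7645.

4.76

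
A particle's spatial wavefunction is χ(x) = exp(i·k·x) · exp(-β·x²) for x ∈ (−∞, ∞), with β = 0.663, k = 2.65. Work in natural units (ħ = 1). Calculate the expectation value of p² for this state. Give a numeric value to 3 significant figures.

p² χ = −ħ² d²χ/dx²; ⟨p²⟩ = −ħ² ∫ χ*·χ'' dx / ∫|χ|² dx.
Gaussian moments: ∫x^(2j)·e^(−2βx²) dx = (2j−1)!!/(4β)^j · √(π/(2β)), odd powers integrate to 0; here √(π/(2β)) = 1.5392. Derivatives: χ′ = (ik − 2βx)·χ, χ″ = ((ik − 2βx)² − 2β)·χ; the odd-in-x pieces drop out.
State is unnormalized: ∫|χ|² dx = 1.5392, and ∫χ*·(−ħ² χ'') dx = 11.830, so ⟨p²⟩ = 11.830 / 1.5392.
⟨p²⟩ = 7.6855.

7.69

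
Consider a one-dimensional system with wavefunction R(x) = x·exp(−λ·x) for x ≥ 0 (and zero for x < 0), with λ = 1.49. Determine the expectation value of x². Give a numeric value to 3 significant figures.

⟨x²⟩ = ∫ x²·|R|² dx / ∫|R|² dx (integrals over the domain).
Every integrand reduces to terms xʲ·e^(−2λx) on [0, ∞); use ∫₀^∞ xʲ·e^(−2λx) dx = j!/(2λ)^(j+1).
State is unnormalized: ∫|R|² dx = 0.075576, and ∫R*·x²·R dx = 0.10212, so ⟨x²⟩ = 0.10212 / 0.075576.
⟨x²⟩ = 1.3513.

1.35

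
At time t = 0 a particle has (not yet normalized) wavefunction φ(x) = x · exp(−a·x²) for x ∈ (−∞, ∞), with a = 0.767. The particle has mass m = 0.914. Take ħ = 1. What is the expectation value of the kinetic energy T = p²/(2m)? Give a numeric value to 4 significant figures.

1.259

T = −(ħ²/2m) d²/dx², so ⟨T⟩ = −(ħ²/2m) ∫ φ*·φ'' dx / ∫|φ|² dx; with m = 0.914.
Expand each integrand as polynomial × e^(−2ax²) and use ∫x^(2j)·e^(−2ax²) dx = (2j−1)!!/(4a)^j · √(π/(2a)), odd powers → 0; here √(π/(2a)) = 1.4311. Differentiate with the product rule, d/dx e^(−ax²) = −2ax·e^(−ax²).
State is unnormalized: ∫|φ|² dx = 0.46645, and ∫φ*·(−ħ²/2m · φ'') dx = 0.58715, so ⟨T⟩ = 0.58715 / 0.46645.
⟨T⟩ = 1.2588.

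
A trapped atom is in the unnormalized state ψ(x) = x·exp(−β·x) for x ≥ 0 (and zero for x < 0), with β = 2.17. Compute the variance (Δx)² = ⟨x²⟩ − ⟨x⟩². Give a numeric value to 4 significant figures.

Compute ⟨x⟩ and ⟨x²⟩ separately, then (Δx)² = ⟨x²⟩ − ⟨x⟩².
Every integrand reduces to terms xʲ·e^(−2βx) on [0, ∞); use ∫₀^∞ xʲ·e^(−2βx) dx = j!/(2β)^(j+1).
Normalization: ∫|ψ|² dx = 0.024466.
⟨x⟩ = 0.69124 and ⟨x²⟩ = 0.63709.
(Δx)² = 0.63709 − (0.69124)² = 0.15927.

0.1593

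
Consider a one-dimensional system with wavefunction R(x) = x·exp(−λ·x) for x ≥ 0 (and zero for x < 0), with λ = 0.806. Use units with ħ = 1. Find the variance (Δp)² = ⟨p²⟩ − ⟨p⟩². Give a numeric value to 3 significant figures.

Compute ⟨p⟩ and ⟨p²⟩ separately; (Δp)² = ⟨p²⟩ − ⟨p⟩².
Differentiate x·exp(−λ·x) with the product rule; every integrand then reduces to terms xʲ·e^(−2λx) on [0, ∞), with ∫₀^∞ xʲ·e^(−2λx) dx = j!/(2λ)^(j+1).
Normalization: ∫|R|² dx = 0.47746.
⟨p⟩ = 0.0000 and ⟨p²⟩ = 0.64964.
(Δp)² = 0.64964 − (0.0000)² = 0.64964.

0.650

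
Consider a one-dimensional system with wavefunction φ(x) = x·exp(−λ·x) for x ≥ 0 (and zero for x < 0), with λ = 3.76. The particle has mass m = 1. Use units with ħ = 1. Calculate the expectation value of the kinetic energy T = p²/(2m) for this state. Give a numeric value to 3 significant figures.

7.07

T = −(ħ²/2m) d²/dx², so ⟨T⟩ = −(ħ²/2m) ∫ φ*·φ'' dx / ∫|φ|² dx; with m = 1.
Differentiate x·exp(−λ·x) with the product rule; every integrand then reduces to terms xʲ·e^(−2λx) on [0, ∞), with ∫₀^∞ xʲ·e^(−2λx) dx = j!/(2λ)^(j+1).
State is unnormalized: ∫|φ|² dx = 0.0047030, and ∫φ*·(−ħ²/2m · φ'') dx = 0.033245, so ⟨T⟩ = 0.033245 / 0.0047030.
⟨T⟩ = 7.0688.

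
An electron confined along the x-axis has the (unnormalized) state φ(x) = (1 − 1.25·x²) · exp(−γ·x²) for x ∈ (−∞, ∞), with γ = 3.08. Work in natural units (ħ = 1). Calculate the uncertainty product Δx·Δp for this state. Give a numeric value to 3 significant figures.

Δx = √(⟨x²⟩−⟨x⟩²), Δp = √(⟨p²⟩−⟨p⟩²).
Expand each integrand as polynomial × e^(−2γx²) and use ∫x^(2j)·e^(−2γx²) dx = (2j−1)!!/(4γ)^j · √(π/(2γ)), odd powers → 0; here √(π/(2γ)) = 0.71414. Differentiate with the product rule, d/dx e^(−γx²) = −2γx·e^(−γx²).
Normalization: ∫|φ|² dx = 0.59128.
⟨x⟩ = 0.0000, ⟨x²⟩ = 0.053492 ⇒ Δx = 0.23128.
⟨p⟩ = 0.0000, ⟨p²⟩ = 4.7429 ⇒ Δp = 2.1778.
Δx·Δp = 0.50370.

0.504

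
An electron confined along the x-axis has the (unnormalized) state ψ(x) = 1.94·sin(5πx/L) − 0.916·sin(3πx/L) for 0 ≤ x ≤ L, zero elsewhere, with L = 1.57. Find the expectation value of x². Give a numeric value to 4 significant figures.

⟨x²⟩ = ∫ x²·|ψ|² dx / ∫|ψ|² dx (integrals over the domain).
On 0 ≤ x ≤ L (j ≠ l): ∫sin²(jπx/L) dx = L/2, ∫sin(jπx/L)·sin(lπx/L) dx = 0; diagonal moments ∫x·sin²(jπx/L) dx = L²/4, ∫x²·sin²(jπx/L) dx = L³·(1/6 − 1/(4j²π²)); cross terms ∫x·sin(jπx/L)·sin(lπx/L) dx = 0 for j + l even and −4jlL²/(π²(j² − l²)²) for j + l odd, ∫x²·sin(jπx/L)·sin(lπx/L) dx = (−1)^(j+l)·4jlL³/(π²(j² − l²)²); higher powers the same way via product-to-sum and parts.
State is unnormalized: ∫|ψ|² dx = 3.6131, and ∫ψ*·x²·ψ dx = 2.6181, so ⟨x²⟩ = 2.6181 / 3.6131.
⟨x²⟩ = 0.72462.

0.7246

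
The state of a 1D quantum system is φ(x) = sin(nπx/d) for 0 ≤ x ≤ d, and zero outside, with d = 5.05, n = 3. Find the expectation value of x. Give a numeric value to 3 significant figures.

2.53

⟨x⟩ = ∫ x·|φ|² dx / ∫|φ|² dx (integrals over the domain).
With sin²θ = (1 − cos2θ)/2 on 0 ≤ x ≤ d: ∫sin²(nπx/d) dx = d/2, ∫x·sin²(nπx/d) dx = d²/4, ∫x²·sin²(nπx/d) dx = d³·(1/6 − 1/(4n²π²)); higher powers xᵏ the same way, integrating xᵏ·cos(2nπx/d) by parts.
State is unnormalized: ∫|φ|² dx = 2.5250, and ∫φ*·x·φ dx = 6.3756, so ⟨x⟩ = 6.3756 / 2.5250.
⟨x⟩ = 2.5250.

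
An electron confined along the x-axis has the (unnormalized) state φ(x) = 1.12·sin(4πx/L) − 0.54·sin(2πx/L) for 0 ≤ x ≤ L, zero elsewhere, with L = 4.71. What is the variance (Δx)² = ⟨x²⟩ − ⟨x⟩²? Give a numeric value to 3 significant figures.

Compute ⟨x⟩ and ⟨x²⟩ separately, then (Δx)² = ⟨x²⟩ − ⟨x⟩².
On 0 ≤ x ≤ L (j ≠ l): ∫sin²(jπx/L) dx = L/2, ∫sin(jπx/L)·sin(lπx/L) dx = 0; diagonal moments ∫x·sin²(jπx/L) dx = L²/4, ∫x²·sin²(jπx/L) dx = L³·(1/6 − 1/(4j²π²)); cross terms ∫x·sin(jπx/L)·sin(lπx/L) dx = 0 for j + l even and −4jlL²/(π²(j² − l²)²) for j + l odd, ∫x²·sin(jπx/L)·sin(lπx/L) dx = (−1)^(j+l)·4jlL³/(π²(j² − l²)²); higher powers the same way via product-to-sum and parts.
Normalization: ∫|φ|² dx = 3.6408.
⟨x⟩ = 2.3550 and ⟨x²⟩ = 6.5031.
(Δx)² = 6.5031 − (2.3550)² = 0.95707.

0.957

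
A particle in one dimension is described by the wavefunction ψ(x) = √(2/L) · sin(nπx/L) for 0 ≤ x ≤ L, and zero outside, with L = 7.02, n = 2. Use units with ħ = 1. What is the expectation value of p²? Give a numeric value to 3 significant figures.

p² ψ = −ħ² d²ψ/dx²; ⟨p²⟩ = −ħ² ∫ ψ*·ψ'' dx.
d/dx sin(nπx/L) = (nπ/L)·cos(nπx/L) and d²/dx² sin(nπx/L) = −(nπ/L)²·sin(nπx/L); on 0 ≤ x ≤ L, ∫sin²(nπx/L) dx = L/2 and ∫sin(nπx/L)·cos(nπx/L) dx = 0.
⟨p²⟩ = 0.80110.

0.801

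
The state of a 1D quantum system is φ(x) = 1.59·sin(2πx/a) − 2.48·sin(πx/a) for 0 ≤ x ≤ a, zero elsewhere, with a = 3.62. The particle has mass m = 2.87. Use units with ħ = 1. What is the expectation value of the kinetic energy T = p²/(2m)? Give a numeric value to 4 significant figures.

T = −(ħ²/2m) d²/dx², so ⟨T⟩ = −(ħ²/2m) ∫ φ*·φ'' dx / ∫|φ|² dx; with m = 2.87.
d²/dx² sin(jπx/a) = −(jπ/a)²·sin(jπx/a); on 0 ≤ x ≤ a, ∫sin²(jπx/a) dx = a/2 and ∫sin(jπx/a)·sin(lπx/a) dx = 0 for j ≠ l, so only diagonal terms survive in ∫|φ|² and ∫φ·φ″; ∫φ·φ′ dx = [φ²/2] between the walls = 0.
State is unnormalized: ∫|φ|² dx = 15.708, and ∫φ*·(−ħ²/2m · φ'') dx = 3.8623, so ⟨T⟩ = 3.8623 / 15.708.
⟨T⟩ = 0.24588.

0.2459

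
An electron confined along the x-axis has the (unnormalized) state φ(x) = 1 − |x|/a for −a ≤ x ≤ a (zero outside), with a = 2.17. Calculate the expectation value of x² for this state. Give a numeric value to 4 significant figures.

0.4709

⟨x²⟩ = ∫ x²·|φ|² dx / ∫|φ|² dx (integrals over the domain).
φ is even, so ∫ over [−a, a] = 2∫₀ᵃ with φ = 1 − x/a there: ∫₀ᵃ (1 − x/a)² dx = a/3, ∫₀ᵃ x²(1 − x/a)² dx = a³/30, ∫₀ᵃ x⁴(1 − x/a)² dx = a⁵/105.
State is unnormalized: ∫|φ|² dx = 1.4467, and ∫φ*·x²·φ dx = 0.68122, so ⟨x²⟩ = 0.68122 / 1.4467.
⟨x²⟩ = 0.47089.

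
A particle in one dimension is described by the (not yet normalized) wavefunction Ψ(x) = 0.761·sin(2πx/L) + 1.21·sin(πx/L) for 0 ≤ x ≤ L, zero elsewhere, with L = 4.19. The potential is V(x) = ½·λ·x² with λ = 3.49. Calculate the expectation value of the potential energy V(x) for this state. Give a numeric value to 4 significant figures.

⟨V⟩ = ∫ V(x)·|Ψ|² dx / ∫|Ψ|² dx.
On 0 ≤ x ≤ L (j ≠ l): ∫sin²(jπx/L) dx = L/2, ∫sin(jπx/L)·sin(lπx/L) dx = 0; diagonal moments ∫x·sin²(jπx/L) dx = L²/4, ∫x²·sin²(jπx/L) dx = L³·(1/6 − 1/(4j²π²)); cross terms ∫x·sin(jπx/L)·sin(lπx/L) dx = 0 for j + l even and −4jlL²/(π²(j² − l²)²) for j + l odd, ∫x²·sin(jπx/L)·sin(lπx/L) dx = (−1)^(j+l)·4jlL³/(π²(j² − l²)²); higher powers the same way via product-to-sum and parts.
State is unnormalized: ∫|Ψ|² dx = 4.2805, and ∫Ψ*·V(x)·Ψ dx = 17.190, so ⟨V⟩ = 17.190 / 4.2805.
⟨V⟩ = 4.0159.

4.016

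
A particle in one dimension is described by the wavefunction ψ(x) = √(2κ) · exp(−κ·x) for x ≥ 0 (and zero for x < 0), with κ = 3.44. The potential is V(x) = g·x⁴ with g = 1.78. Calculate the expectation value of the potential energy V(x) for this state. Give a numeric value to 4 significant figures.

⟨V⟩ = ∫ V(x)·|ψ|² dx.
Every integrand reduces to terms xʲ·e^(−2κx) on [0, ∞); use ∫₀^∞ xʲ·e^(−2κx) dx = j!/(2κ)^(j+1).
⟨V⟩ = 0.019067.

0.01907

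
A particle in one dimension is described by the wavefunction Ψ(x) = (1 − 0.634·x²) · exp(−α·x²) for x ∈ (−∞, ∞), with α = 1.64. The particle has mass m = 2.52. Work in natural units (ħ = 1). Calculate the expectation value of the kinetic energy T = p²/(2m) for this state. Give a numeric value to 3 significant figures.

0.491

T = −(ħ²/2m) d²/dx², so ⟨T⟩ = −(ħ²/2m) ∫ Ψ*·Ψ'' dx / ∫|Ψ|² dx; with m = 2.52.
Expand each integrand as polynomial × e^(−2αx²) and use ∫x^(2j)·e^(−2αx²) dx = (2j−1)!!/(4α)^j · √(π/(2α)), odd powers → 0; here √(π/(2α)) = 0.97867. Differentiate with the product rule, d/dx e^(−αx²) = −2αx·e^(−αx²).
State is unnormalized: ∫|Ψ|² dx = 0.81693, and ∫Ψ*·(−ħ²/2m · Ψ'') dx = 0.40083, so ⟨T⟩ = 0.40083 / 0.81693.
⟨T⟩ = 0.49066.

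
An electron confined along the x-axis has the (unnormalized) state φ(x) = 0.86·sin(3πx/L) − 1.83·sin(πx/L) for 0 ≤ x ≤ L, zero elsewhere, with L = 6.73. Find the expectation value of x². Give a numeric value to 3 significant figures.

⟨x²⟩ = ∫ x²·|φ|² dx / ∫|φ|² dx (integrals over the domain).
On 0 ≤ x ≤ L (j ≠ l): ∫sin²(jπx/L) dx = L/2, ∫sin(jπx/L)·sin(lπx/L) dx = 0; diagonal moments ∫x·sin²(jπx/L) dx = L²/4, ∫x²·sin²(jπx/L) dx = L³·(1/6 − 1/(4j²π²)); cross terms ∫x·sin(jπx/L)·sin(lπx/L) dx = 0 for j + l even and −4jlL²/(π²(j² − l²)²) for j + l odd, ∫x²·sin(jπx/L)·sin(lπx/L) dx = (−1)^(j+l)·4jlL³/(π²(j² − l²)²); higher powers the same way via product-to-sum and parts.
State is unnormalized: ∫|φ|² dx = 13.758, and ∫φ*·x²·φ dx = 162.99, so ⟨x²⟩ = 162.99 / 13.758.
⟨x²⟩ = 11.847.

11.8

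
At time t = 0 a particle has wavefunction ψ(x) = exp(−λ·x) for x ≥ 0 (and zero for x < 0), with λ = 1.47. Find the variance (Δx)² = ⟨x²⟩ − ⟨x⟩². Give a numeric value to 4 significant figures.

0.1157

Compute ⟨x⟩ and ⟨x²⟩ separately, then (Δx)² = ⟨x²⟩ − ⟨x⟩².
Every integrand reduces to terms xʲ·e^(−2λx) on [0, ∞); use ∫₀^∞ xʲ·e^(−2λx) dx = j!/(2λ)^(j+1).
Normalization: ∫|ψ|² dx = 0.34014.
⟨x⟩ = 0.34014 and ⟨x²⟩ = 0.23139.
(Δx)² = 0.23139 − (0.34014)² = 0.11569.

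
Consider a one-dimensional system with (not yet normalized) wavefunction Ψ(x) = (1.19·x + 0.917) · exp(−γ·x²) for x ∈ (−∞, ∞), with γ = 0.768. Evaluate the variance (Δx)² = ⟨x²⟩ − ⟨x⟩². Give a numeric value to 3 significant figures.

0.258

Compute ⟨x⟩ and ⟨x²⟩ separately, then (Δx)² = ⟨x²⟩ − ⟨x⟩².
Expand each integrand as polynomial × e^(−2γx²) and use ∫x^(2j)·e^(−2γx²) dx = (2j−1)!!/(4γ)^j · √(π/(2γ)), odd powers → 0; here √(π/(2γ)) = 1.4301.
Normalization: ∫|Ψ|² dx = 1.8618.
⟨x⟩ = 0.54571 and ⟨x²⟩ = 0.55605.
(Δx)² = 0.55605 − (0.54571)² = 0.25825.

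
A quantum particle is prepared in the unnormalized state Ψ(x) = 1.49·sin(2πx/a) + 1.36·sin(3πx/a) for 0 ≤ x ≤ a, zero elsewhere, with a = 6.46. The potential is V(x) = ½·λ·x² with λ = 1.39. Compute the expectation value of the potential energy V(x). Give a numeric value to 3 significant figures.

⟨V⟩ = ∫ V(x)·|Ψ|² dx / ∫|Ψ|² dx.
On 0 ≤ x ≤ a (j ≠ l): ∫sin²(jπx/a) dx = a/2, ∫sin(jπx/a)·sin(lπx/a) dx = 0; diagonal moments ∫x·sin²(jπx/a) dx = a²/4, ∫x²·sin²(jπx/a) dx = a³·(1/6 − 1/(4j²π²)); cross terms ∫x·sin(jπx/a)·sin(lπx/a) dx = 0 for j + l even and −4jla²/(π²(j² − l²)²) for j + l odd, ∫x²·sin(jπx/a)·sin(lπx/a) dx = (−1)^(j+l)·4jla³/(π²(j² − l²)²); higher powers the same way via product-to-sum and parts.
State is unnormalized: ∫|Ψ|² dx = 13.145, and ∫Ψ*·V(x)·Ψ dx = 49.615, so ⟨V⟩ = 49.615 / 13.145.
⟨V⟩ = 3.7744.

3.77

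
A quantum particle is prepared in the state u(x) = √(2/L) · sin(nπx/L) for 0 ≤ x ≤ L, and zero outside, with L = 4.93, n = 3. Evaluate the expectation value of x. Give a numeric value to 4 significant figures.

2.465

⟨x⟩ = ∫ x·|u|² dx (integrals over the domain).
With sin²θ = (1 − cos2θ)/2 on 0 ≤ x ≤ L: ∫sin²(nπx/L) dx = L/2, ∫x·sin²(nπx/L) dx = L²/4, ∫x²·sin²(nπx/L) dx = L³·(1/6 − 1/(4n²π²)); higher powers xᵏ the same way, integrating xᵏ·cos(2nπx/L) by parts.
⟨x⟩ = 2.4650.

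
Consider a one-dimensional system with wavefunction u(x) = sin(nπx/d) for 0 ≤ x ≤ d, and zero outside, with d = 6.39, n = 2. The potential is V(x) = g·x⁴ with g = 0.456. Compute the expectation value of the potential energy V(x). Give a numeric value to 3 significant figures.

⟨V⟩ = ∫ V(x)·|u|² dx / ∫|u|² dx.
With sin²θ = (1 − cos2θ)/2 on 0 ≤ x ≤ d: ∫sin²(nπx/d) dx = d/2, ∫x·sin²(nπx/d) dx = d²/4, ∫x²·sin²(nπx/d) dx = d³·(1/6 − 1/(4n²π²)); higher powers xᵏ the same way, integrating xᵏ·cos(2nπx/d) by parts.
State is unnormalized: ∫|u|² dx = 3.1950, and ∫u*·V(x)·u dx = 426.62, so ⟨V⟩ = 426.62 / 3.1950.
⟨V⟩ = 133.53.

134.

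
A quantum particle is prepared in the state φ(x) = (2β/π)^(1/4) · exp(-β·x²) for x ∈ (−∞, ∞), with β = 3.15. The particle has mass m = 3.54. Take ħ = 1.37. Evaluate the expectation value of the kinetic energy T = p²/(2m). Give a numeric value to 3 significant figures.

0.835

T = −(ħ²/2m) d²/dx², so ⟨T⟩ = −(ħ²/2m) ∫ φ*·φ'' dx; with m = 3.54.
Gaussian moments: ∫x^(2j)·e^(−2βx²) dx = (2j−1)!!/(4β)^j · √(π/(2β)), odd powers integrate to 0; here √(π/(2β)) = 0.70616. Derivatives: d/dx e^(−βx²) = −2βx·e^(−βx²), d²/dx² e^(−βx²) = (4β²x² − 2β)·e^(−βx²).
⟨T⟩ = 0.83506.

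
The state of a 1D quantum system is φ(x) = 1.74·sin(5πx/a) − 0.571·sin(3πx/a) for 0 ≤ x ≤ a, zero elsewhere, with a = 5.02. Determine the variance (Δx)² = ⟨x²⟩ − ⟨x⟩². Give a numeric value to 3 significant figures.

1.33

Compute ⟨x⟩ and ⟨x²⟩ separately, then (Δx)² = ⟨x²⟩ − ⟨x⟩².
On 0 ≤ x ≤ a (j ≠ l): ∫sin²(jπx/a) dx = a/2, ∫sin(jπx/a)·sin(lπx/a) dx = 0; diagonal moments ∫x·sin²(jπx/a) dx = a²/4, ∫x²·sin²(jπx/a) dx = a³·(1/6 − 1/(4j²π²)); cross terms ∫x·sin(jπx/a)·sin(lπx/a) dx = 0 for j + l even and −4jla²/(π²(j² − l²)²) for j + l odd, ∫x²·sin(jπx/a)·sin(lπx/a) dx = (−1)^(j+l)·4jla³/(π²(j² − l²)²); higher powers the same way via product-to-sum and parts.
Normalization: ∫|φ|² dx = 8.4176.
⟨x⟩ = 2.5100 and ⟨x²⟩ = 7.6311.
(Δx)² = 7.6311 − (2.5100)² = 1.3310.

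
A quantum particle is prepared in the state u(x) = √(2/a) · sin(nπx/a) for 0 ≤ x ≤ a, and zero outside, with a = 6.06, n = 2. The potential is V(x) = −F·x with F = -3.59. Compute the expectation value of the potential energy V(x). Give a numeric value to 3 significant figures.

10.9

⟨V⟩ = ∫ V(x)·|u|² dx.
With sin²θ = (1 − cos2θ)/2 on 0 ≤ x ≤ a: ∫sin²(nπx/a) dx = a/2, ∫x·sin²(nπx/a) dx = a²/4, ∫x²·sin²(nπx/a) dx = a³·(1/6 − 1/(4n²π²)); higher powers xᵏ the same way, integrating xᵏ·cos(2nπx/a) by parts.
⟨V⟩ = 10.878.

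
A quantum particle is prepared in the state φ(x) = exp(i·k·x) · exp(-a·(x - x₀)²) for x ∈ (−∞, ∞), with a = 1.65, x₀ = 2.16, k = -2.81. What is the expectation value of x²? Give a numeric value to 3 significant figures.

⟨x²⟩ = ∫ x²·|φ|² dx / ∫|φ|² dx (integrals over the domain).
Gaussian moments (u = x − x₀): ∫u^(2j)·e^(−2au²) du = (2j−1)!!/(4a)^j · √(π/(2a)), odd powers integrate to 0; here √(π/(2a)) = 0.97570.
State is unnormalized: ∫|φ|² dx = 0.97570, and ∫φ*·x²·φ dx = 4.7001, so ⟨x²⟩ = 4.7001 / 0.97570.
⟨x²⟩ = 4.8171.

4.82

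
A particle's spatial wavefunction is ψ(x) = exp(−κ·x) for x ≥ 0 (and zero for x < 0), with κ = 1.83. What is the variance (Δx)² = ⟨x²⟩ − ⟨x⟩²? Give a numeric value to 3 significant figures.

0.0747

Compute ⟨x⟩ and ⟨x²⟩ separately, then (Δx)² = ⟨x²⟩ − ⟨x⟩².
Every integrand reduces to terms xʲ·e^(−2κx) on [0, ∞); use ∫₀^∞ xʲ·e^(−2κx) dx = j!/(2κ)^(j+1).
Normalization: ∫|ψ|² dx = 0.27322.
⟨x⟩ = 0.27322 and ⟨x²⟩ = 0.14930.
(Δx)² = 0.14930 − (0.27322)² = 0.074651.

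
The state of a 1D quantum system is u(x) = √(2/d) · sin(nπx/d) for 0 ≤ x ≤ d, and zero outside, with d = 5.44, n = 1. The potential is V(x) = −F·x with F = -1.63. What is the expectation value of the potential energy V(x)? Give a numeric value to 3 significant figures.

⟨V⟩ = ∫ V(x)·|u|² dx.
With sin²θ = (1 − cos2θ)/2 on 0 ≤ x ≤ d: ∫sin²(nπx/d) dx = d/2, ∫x·sin²(nπx/d) dx = d²/4, ∫x²·sin²(nπx/d) dx = d³·(1/6 − 1/(4n²π²)); higher powers xᵏ the same way, integrating xᵏ·cos(2nπx/d) by parts.
⟨V⟩ = 4.4336.

4.43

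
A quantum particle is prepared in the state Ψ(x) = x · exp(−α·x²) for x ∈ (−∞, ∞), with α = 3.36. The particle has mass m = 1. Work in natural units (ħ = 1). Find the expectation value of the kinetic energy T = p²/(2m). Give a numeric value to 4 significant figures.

5.040

T = −(ħ²/2m) d²/dx², so ⟨T⟩ = −(ħ²/2m) ∫ Ψ*·Ψ'' dx / ∫|Ψ|² dx; with m = 1.
Expand each integrand as polynomial × e^(−2αx²) and use ∫x^(2j)·e^(−2αx²) dx = (2j−1)!!/(4α)^j · √(π/(2α)), odd powers → 0; here √(π/(2α)) = 0.68374. Differentiate with the product rule, d/dx e^(−αx²) = −2αx·e^(−αx²).
State is unnormalized: ∫|Ψ|² dx = 0.050873, and ∫Ψ*·(−ħ²/2m · Ψ'') dx = 0.25640, so ⟨T⟩ = 0.25640 / 0.050873.
⟨T⟩ = 5.0400.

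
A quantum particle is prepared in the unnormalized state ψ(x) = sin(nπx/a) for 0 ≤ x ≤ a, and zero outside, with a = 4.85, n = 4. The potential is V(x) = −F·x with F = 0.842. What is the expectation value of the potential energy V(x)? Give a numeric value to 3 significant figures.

-2.04

⟨V⟩ = ∫ V(x)·|ψ|² dx / ∫|ψ|² dx.
With sin²θ = (1 − cos2θ)/2 on 0 ≤ x ≤ a: ∫sin²(nπx/a) dx = a/2, ∫x·sin²(nπx/a) dx = a²/4, ∫x²·sin²(nπx/a) dx = a³·(1/6 − 1/(4n²π²)); higher powers xᵏ the same way, integrating xᵏ·cos(2nπx/a) by parts.
State is unnormalized: ∫|ψ|² dx = 2.4250, and ∫ψ*·V(x)·ψ dx = -4.9515, so ⟨V⟩ = -4.9515 / 2.4250.
⟨V⟩ = -2.0419.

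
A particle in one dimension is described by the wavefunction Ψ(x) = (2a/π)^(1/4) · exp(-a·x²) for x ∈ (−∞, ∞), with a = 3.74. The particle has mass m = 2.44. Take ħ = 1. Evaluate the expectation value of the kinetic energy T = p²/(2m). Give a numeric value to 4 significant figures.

T = −(ħ²/2m) d²/dx², so ⟨T⟩ = −(ħ²/2m) ∫ Ψ*·Ψ'' dx; with m = 2.44.
Gaussian moments: ∫x^(2j)·e^(−2ax²) dx = (2j−1)!!/(4a)^j · √(π/(2a)), odd powers integrate to 0; here √(π/(2a)) = 0.64807. Derivatives: d/dx e^(−ax²) = −2ax·e^(−ax²), d²/dx² e^(−ax²) = (4a²x² − 2a)·e^(−ax²).
⟨T⟩ = 0.76639.

0.7664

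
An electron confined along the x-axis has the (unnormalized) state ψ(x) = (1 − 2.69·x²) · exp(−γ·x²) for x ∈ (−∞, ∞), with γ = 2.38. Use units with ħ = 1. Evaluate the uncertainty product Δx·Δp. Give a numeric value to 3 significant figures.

0.766

Δx = √(⟨x²⟩−⟨x⟩²), Δp = √(⟨p²⟩−⟨p⟩²).
Expand each integrand as polynomial × e^(−2γx²) and use ∫x^(2j)·e^(−2γx²) dx = (2j−1)!!/(4γ)^j · √(π/(2γ)), odd powers → 0; here √(π/(2γ)) = 0.81240. Differentiate with the product rule, d/dx e^(−γx²) = −2γx·e^(−γx²).
Normalization: ∫|ψ|² dx = 0.54788.
⟨x⟩ = 0.0000, ⟨x²⟩ = 0.078229 ⇒ Δx = 0.27969.
⟨p⟩ = 0.0000, ⟨p²⟩ = 7.4958 ⇒ Δp = 2.7378.
Δx·Δp = 0.76576.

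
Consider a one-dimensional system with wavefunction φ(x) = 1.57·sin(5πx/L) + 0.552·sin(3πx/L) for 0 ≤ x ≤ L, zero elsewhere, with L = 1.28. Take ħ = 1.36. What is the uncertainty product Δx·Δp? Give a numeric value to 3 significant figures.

6.85

Δx = √(⟨x²⟩−⟨x⟩²), Δp = √(⟨p²⟩−⟨p⟩²).
On 0 ≤ x ≤ L (j ≠ l): ∫sin²(jπx/L) dx = L/2, ∫sin(jπx/L)·sin(lπx/L) dx = 0; diagonal moments ∫x·sin²(jπx/L) dx = L²/4, ∫x²·sin²(jπx/L) dx = L³·(1/6 − 1/(4j²π²)); cross terms ∫x·sin(jπx/L)·sin(lπx/L) dx = 0 for j + l even and −4jlL²/(π²(j² − l²)²) for j + l odd, ∫x²·sin(jπx/L)·sin(lπx/L) dx = (−1)^(j+l)·4jlL³/(π²(j² − l²)²); higher powers the same way via product-to-sum and parts. d²/dx² sin(jπx/L) = −(jπ/L)²·sin(jπx/L); on 0 ≤ x ≤ L, ∫sin²(jπx/L) dx = L/2 and ∫sin(jπx/L)·sin(lπx/L) dx = 0 for j ≠ l, so only diagonal terms survive in ∫|φ|² and ∫φ·φ″; ∫φ·φ′ dx = [φ²/2] between the walls = 0.
Normalization: ∫|φ|² dx = 1.7725.
⟨x⟩ = 0.64000, ⟨x²⟩ = 0.59086 ⇒ Δx = 0.42575.
⟨p⟩ = 0.0000, ⟨p²⟩ = 258.93 ⇒ Δp = 16.091.
Δx·Δp = 6.8509.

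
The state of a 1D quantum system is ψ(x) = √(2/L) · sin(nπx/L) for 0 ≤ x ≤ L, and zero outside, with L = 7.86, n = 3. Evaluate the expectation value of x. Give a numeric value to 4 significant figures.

⟨x⟩ = ∫ x·|ψ|² dx (integrals over the domain).
With sin²θ = (1 − cos2θ)/2 on 0 ≤ x ≤ L: ∫sin²(nπx/L) dx = L/2, ∫x·sin²(nπx/L) dx = L²/4, ∫x²·sin²(nπx/L) dx = L³·(1/6 − 1/(4n²π²)); higher powers xᵏ the same way, integrating xᵏ·cos(2nπx/L) by parts.
⟨x⟩ = 3.9300.

3.930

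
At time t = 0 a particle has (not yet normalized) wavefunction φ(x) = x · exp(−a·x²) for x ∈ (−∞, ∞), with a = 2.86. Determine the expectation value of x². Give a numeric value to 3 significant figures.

0.262

⟨x²⟩ = ∫ x²·|φ|² dx / ∫|φ|² dx (integrals over the domain).
Expand each integrand as polynomial × e^(−2ax²) and use ∫x^(2j)·e^(−2ax²) dx = (2j−1)!!/(4a)^j · √(π/(2a)), odd powers → 0; here √(π/(2a)) = 0.74110.
State is unnormalized: ∫|φ|² dx = 0.064781, and ∫φ*·x²·φ dx = 0.016988, so ⟨x²⟩ = 0.016988 / 0.064781.
⟨x²⟩ = 0.26224.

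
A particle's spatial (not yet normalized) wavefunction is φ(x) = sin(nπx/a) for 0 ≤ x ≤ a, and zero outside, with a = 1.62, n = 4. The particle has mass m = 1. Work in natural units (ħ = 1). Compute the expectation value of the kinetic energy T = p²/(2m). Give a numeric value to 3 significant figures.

30.1

T = −(ħ²/2m) d²/dx², so ⟨T⟩ = −(ħ²/2m) ∫ φ*·φ'' dx / ∫|φ|² dx; with m = 1.
d/dx sin(nπx/a) = (nπ/a)·cos(nπx/a) and d²/dx² sin(nπx/a) = −(nπ/a)²·sin(nπx/a); on 0 ≤ x ≤ a, ∫sin²(nπx/a) dx = a/2 and ∫sin(nπx/a)·cos(nπx/a) dx = 0.
State is unnormalized: ∫|φ|² dx = 0.81000, and ∫φ*·(−ħ²/2m · φ'') dx = 24.369, so ⟨T⟩ = 24.369 / 0.81000.
⟨T⟩ = 30.086.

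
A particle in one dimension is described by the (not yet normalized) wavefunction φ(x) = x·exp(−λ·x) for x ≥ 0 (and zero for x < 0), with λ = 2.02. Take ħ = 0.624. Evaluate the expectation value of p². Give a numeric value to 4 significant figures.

1.589

p² φ = −ħ² d²φ/dx²; ⟨p²⟩ = −ħ² ∫ φ*·φ'' dx / ∫|φ|² dx.
Differentiate x·exp(−λ·x) with the product rule; every integrand then reduces to terms xʲ·e^(−2λx) on [0, ∞), with ∫₀^∞ xʲ·e^(−2λx) dx = j!/(2λ)^(j+1).
State is unnormalized: ∫|φ|² dx = 0.030331, and ∫φ*·(−ħ² φ'') dx = 0.048190, so ⟨p²⟩ = 0.048190 / 0.030331.
⟨p²⟩ = 1.5888.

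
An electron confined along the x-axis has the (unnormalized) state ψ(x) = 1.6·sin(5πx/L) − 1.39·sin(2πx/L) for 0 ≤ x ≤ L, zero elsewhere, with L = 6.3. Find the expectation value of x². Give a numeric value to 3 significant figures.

13.7

⟨x²⟩ = ∫ x²·|ψ|² dx / ∫|ψ|² dx (integrals over the domain).
On 0 ≤ x ≤ L (j ≠ l): ∫sin²(jπx/L) dx = L/2, ∫sin(jπx/L)·sin(lπx/L) dx = 0; diagonal moments ∫x·sin²(jπx/L) dx = L²/4, ∫x²·sin²(jπx/L) dx = L³·(1/6 − 1/(4j²π²)); cross terms ∫x·sin(jπx/L)·sin(lπx/L) dx = 0 for j + l even and −4jlL²/(π²(j² − l²)²) for j + l odd, ∫x²·sin(jπx/L)·sin(lπx/L) dx = (−1)^(j+l)·4jlL³/(π²(j² − l²)²); higher powers the same way via product-to-sum and parts.
State is unnormalized: ∫|ψ|² dx = 14.150, and ∫ψ*·x²·ψ dx = 193.72, so ⟨x²⟩ = 193.72 / 14.150.
⟨x²⟩ = 13.690.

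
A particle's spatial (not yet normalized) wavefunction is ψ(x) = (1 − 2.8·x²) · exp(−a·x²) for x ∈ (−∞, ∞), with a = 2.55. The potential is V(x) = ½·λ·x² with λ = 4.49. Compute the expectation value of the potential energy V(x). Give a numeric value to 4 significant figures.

0.1571

⟨V⟩ = ∫ V(x)·|ψ|² dx / ∫|ψ|² dx.
Expand each integrand as polynomial × e^(−2ax²) and use ∫x^(2j)·e^(−2ax²) dx = (2j−1)!!/(4a)^j · √(π/(2a)), odd powers → 0; here √(π/(2a)) = 0.78486.
State is unnormalized: ∫|ψ|² dx = 0.53138, and ∫ψ*·V(x)·ψ dx = 0.083484, so ⟨V⟩ = 0.083484 / 0.53138.
⟨V⟩ = 0.15711.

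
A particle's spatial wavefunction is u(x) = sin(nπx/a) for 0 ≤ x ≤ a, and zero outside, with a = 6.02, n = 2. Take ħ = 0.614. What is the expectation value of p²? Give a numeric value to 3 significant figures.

0.411

p² u = −ħ² d²u/dx²; ⟨p²⟩ = −ħ² ∫ u*·u'' dx / ∫|u|² dx.
d/dx sin(nπx/a) = (nπ/a)·cos(nπx/a) and d²/dx² sin(nπx/a) = −(nπ/a)²·sin(nπx/a); on 0 ≤ x ≤ a, ∫sin²(nπx/a) dx = a/2 and ∫sin(nπx/a)·cos(nπx/a) dx = 0.
State is unnormalized: ∫|u|² dx = 3.0100, and ∫u*·(−ħ² u'') dx = 1.2361, so ⟨p²⟩ = 1.2361 / 3.0100.
⟨p²⟩ = 0.41068.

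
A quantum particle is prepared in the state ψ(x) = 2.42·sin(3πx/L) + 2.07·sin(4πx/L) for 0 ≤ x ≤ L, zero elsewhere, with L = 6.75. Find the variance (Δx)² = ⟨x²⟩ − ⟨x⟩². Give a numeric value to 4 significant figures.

Compute ⟨x⟩ and ⟨x²⟩ separately, then (Δx)² = ⟨x²⟩ − ⟨x⟩².
On 0 ≤ x ≤ L (j ≠ l): ∫sin²(jπx/L) dx = L/2, ∫sin(jπx/L)·sin(lπx/L) dx = 0; diagonal moments ∫x·sin²(jπx/L) dx = L²/4, ∫x²·sin²(jπx/L) dx = L³·(1/6 − 1/(4j²π²)); cross terms ∫x·sin(jπx/L)·sin(lπx/L) dx = 0 for j + l even and −4jlL²/(π²(j² − l²)²) for j + l odd, ∫x²·sin(jπx/L)·sin(lπx/L) dx = (−1)^(j+l)·4jlL³/(π²(j² − l²)²); higher powers the same way via product-to-sum and parts.
Normalization: ∫|ψ|² dx = 34.227.
⟨x⟩ = 2.0513 and ⟨x²⟩ = 6.0432.
(Δx)² = 6.0432 − (2.0513)² = 1.8355.

1.836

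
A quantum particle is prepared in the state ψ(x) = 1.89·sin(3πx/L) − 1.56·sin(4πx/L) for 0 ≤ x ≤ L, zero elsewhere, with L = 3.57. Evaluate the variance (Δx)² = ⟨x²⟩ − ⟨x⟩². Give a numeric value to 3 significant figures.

Compute ⟨x⟩ and ⟨x²⟩ separately, then (Δx)² = ⟨x²⟩ − ⟨x⟩².
On 0 ≤ x ≤ L (j ≠ l): ∫sin²(jπx/L) dx = L/2, ∫sin(jπx/L)·sin(lπx/L) dx = 0; diagonal moments ∫x·sin²(jπx/L) dx = L²/4, ∫x²·sin²(jπx/L) dx = L³·(1/6 − 1/(4j²π²)); cross terms ∫x·sin(jπx/L)·sin(lπx/L) dx = 0 for j + l even and −4jlL²/(π²(j² − l²)²) for j + l odd, ∫x²·sin(jπx/L)·sin(lπx/L) dx = (−1)^(j+l)·4jlL³/(π²(j² − l²)²); higher powers the same way via product-to-sum and parts.
Normalization: ∫|ψ|² dx = 10.720.
⟨x⟩ = 2.4808 and ⟨x²⟩ = 6.6734.
(Δx)² = 6.6734 − (2.4808)² = 0.51889.

0.519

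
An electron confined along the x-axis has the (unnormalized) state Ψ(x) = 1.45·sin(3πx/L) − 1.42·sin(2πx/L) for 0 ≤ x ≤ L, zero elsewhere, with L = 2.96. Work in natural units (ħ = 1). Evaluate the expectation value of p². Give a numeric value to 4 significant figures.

p² Ψ = −ħ² d²Ψ/dx²; ⟨p²⟩ = −ħ² ∫ Ψ*·Ψ'' dx / ∫|Ψ|² dx.
d²/dx² sin(jπx/L) = −(jπ/L)²·sin(jπx/L); on 0 ≤ x ≤ L, ∫sin²(jπx/L) dx = L/2 and ∫sin(jπx/L)·sin(lπx/L) dx = 0 for j ≠ l, so only diagonal terms survive in ∫|Ψ|² and ∫Ψ·Ψ″; ∫Ψ·Ψ′ dx = [Ψ²/2] between the walls = 0.
State is unnormalized: ∫|Ψ|² dx = 6.0960, and ∫Ψ*·(−ħ² Ψ'') dx = 44.994, so ⟨p²⟩ = 44.994 / 6.0960.
⟨p²⟩ = 7.3809.

7.381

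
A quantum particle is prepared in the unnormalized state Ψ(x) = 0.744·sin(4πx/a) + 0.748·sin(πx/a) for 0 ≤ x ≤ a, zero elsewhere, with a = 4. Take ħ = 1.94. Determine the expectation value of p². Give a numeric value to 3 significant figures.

p² Ψ = −ħ² d²Ψ/dx²; ⟨p²⟩ = −ħ² ∫ Ψ*·Ψ'' dx / ∫|Ψ|² dx.
d²/dx² sin(jπx/a) = −(jπ/a)²·sin(jπx/a); on 0 ≤ x ≤ a, ∫sin²(jπx/a) dx = a/2 and ∫sin(jπx/a)·sin(lπx/a) dx = 0 for j ≠ l, so only diagonal terms survive in ∫|Ψ|² and ∫Ψ·Ψ″; ∫Ψ·Ψ′ dx = [Ψ²/2] between the walls = 0.
State is unnormalized: ∫|Ψ|² dx = 2.2261, and ∫Ψ*·(−ħ² Ψ'') dx = 43.720, so ⟨p²⟩ = 43.720 / 2.2261.
⟨p²⟩ = 19.640.

19.6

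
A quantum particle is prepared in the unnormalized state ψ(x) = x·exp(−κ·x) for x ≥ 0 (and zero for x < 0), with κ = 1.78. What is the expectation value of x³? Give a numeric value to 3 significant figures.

1.33

⟨x³⟩ = ∫ x³·|ψ|² dx / ∫|ψ|² dx (integrals over the domain).
Every integrand reduces to terms xʲ·e^(−2κx) on [0, ∞); use ∫₀^∞ xʲ·e^(−2κx) dx = j!/(2κ)^(j+1).
State is unnormalized: ∫|ψ|² dx = 0.044328, and ∫ψ*·x³·ψ dx = 0.058950, so ⟨x³⟩ = 0.058950 / 0.044328.
⟨x³⟩ = 1.3298.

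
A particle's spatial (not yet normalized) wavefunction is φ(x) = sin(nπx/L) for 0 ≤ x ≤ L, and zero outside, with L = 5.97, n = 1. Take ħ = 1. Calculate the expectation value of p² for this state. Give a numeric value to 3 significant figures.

p² φ = −ħ² d²φ/dx²; ⟨p²⟩ = −ħ² ∫ φ*·φ'' dx / ∫|φ|² dx.
d/dx sin(nπx/L) = (nπ/L)·cos(nπx/L) and d²/dx² sin(nπx/L) = −(nπ/L)²·sin(nπx/L); on 0 ≤ x ≤ L, ∫sin²(nπx/L) dx = L/2 and ∫sin(nπx/L)·cos(nπx/L) dx = 0.
State is unnormalized: ∫|φ|² dx = 2.9850, and ∫φ*·(−ħ² φ'') dx = 0.82660, so ⟨p²⟩ = 0.82660 / 2.9850.
⟨p²⟩ = 0.27692.

0.277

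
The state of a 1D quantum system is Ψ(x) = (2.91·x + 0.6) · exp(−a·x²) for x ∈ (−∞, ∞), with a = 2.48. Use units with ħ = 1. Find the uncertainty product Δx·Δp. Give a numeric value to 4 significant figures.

Δx = √(⟨x²⟩−⟨x⟩²), Δp = √(⟨p²⟩−⟨p⟩²).
Expand each integrand as polynomial × e^(−2ax²) and use ∫x^(2j)·e^(−2ax²) dx = (2j−1)!!/(4a)^j · √(π/(2a)), odd powers → 0; here √(π/(2a)) = 0.79586. Differentiate with the product rule, d/dx e^(−ax²) = −2ax·e^(−ax²).
Normalization: ∫|Ψ|² dx = 0.96588.
⟨x⟩ = 0.29005, ⟨x²⟩ = 0.24262 ⇒ Δx = 0.39810.
⟨p⟩ = 0.0000, ⟨p²⟩ = 5.9687 ⇒ Δp = 2.4431.
Δx·Δp = 0.97260.

0.9726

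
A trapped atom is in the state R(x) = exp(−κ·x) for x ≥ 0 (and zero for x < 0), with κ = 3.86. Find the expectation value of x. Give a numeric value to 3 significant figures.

⟨x⟩ = ∫ x·|R|² dx / ∫|R|² dx (integrals over the domain).
Every integrand reduces to terms xʲ·e^(−2κx) on [0, ∞); use ∫₀^∞ xʲ·e^(−2κx) dx = j!/(2κ)^(j+1).
State is unnormalized: ∫|R|² dx = 0.12953, and ∫R*·x·R dx = 0.016779, so ⟨x⟩ = 0.016779 / 0.12953.
⟨x⟩ = 0.12953.

0.130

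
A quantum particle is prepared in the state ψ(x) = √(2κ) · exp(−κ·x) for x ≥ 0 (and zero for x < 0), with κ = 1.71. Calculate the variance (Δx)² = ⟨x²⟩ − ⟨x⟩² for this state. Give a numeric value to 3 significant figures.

0.0855

Compute ⟨x⟩ and ⟨x²⟩ separately, then (Δx)² = ⟨x²⟩ − ⟨x⟩².
Every integrand reduces to terms xʲ·e^(−2κx) on [0, ∞); use ∫₀^∞ xʲ·e^(−2κx) dx = j!/(2κ)^(j+1).
⟨x⟩ = 0.29240 and ⟨x²⟩ = 0.17099.
(Δx)² = 0.17099 − (0.29240)² = 0.085496.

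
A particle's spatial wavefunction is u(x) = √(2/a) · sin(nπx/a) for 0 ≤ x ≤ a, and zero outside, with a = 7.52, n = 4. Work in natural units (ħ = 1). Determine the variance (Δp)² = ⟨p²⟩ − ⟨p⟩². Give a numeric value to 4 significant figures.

Compute ⟨p⟩ and ⟨p²⟩ separately; (Δp)² = ⟨p²⟩ − ⟨p⟩².
d/dx sin(nπx/a) = (nπ/a)·cos(nπx/a) and d²/dx² sin(nπx/a) = −(nπ/a)²·sin(nπx/a); on 0 ≤ x ≤ a, ∫sin²(nπx/a) dx = a/2 and ∫sin(nπx/a)·cos(nπx/a) dx = 0.
⟨p⟩ = 0.0000 and ⟨p²⟩ = 2.7924.
(Δp)² = 2.7924 − (0.0000)² = 2.7924.

2.792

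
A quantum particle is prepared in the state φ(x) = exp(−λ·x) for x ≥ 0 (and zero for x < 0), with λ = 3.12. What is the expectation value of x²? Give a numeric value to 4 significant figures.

0.05136

⟨x²⟩ = ∫ x²·|φ|² dx / ∫|φ|² dx (integrals over the domain).
Every integrand reduces to terms xʲ·e^(−2λx) on [0, ∞); use ∫₀^∞ xʲ·e^(−2λx) dx = j!/(2λ)^(j+1).
State is unnormalized: ∫|φ|² dx = 0.16026, and ∫φ*·x²·φ dx = 0.0082314, so ⟨x²⟩ = 0.0082314 / 0.16026.
⟨x²⟩ = 0.051364.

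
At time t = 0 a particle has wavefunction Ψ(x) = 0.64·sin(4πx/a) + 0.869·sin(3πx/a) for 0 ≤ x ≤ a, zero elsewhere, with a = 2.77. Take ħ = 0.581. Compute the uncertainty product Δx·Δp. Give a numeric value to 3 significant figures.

Δx = √(⟨x²⟩−⟨x⟩²), Δp = √(⟨p²⟩−⟨p⟩²).
On 0 ≤ x ≤ a (j ≠ l): ∫sin²(jπx/a) dx = a/2, ∫sin(jπx/a)·sin(lπx/a) dx = 0; diagonal moments ∫x·sin²(jπx/a) dx = a²/4, ∫x²·sin²(jπx/a) dx = a³·(1/6 − 1/(4j²π²)); cross terms ∫x·sin(jπx/a)·sin(lπx/a) dx = 0 for j + l even and −4jla²/(π²(j² − l²)²) for j + l odd, ∫x²·sin(jπx/a)·sin(lπx/a) dx = (−1)^(j+l)·4jla³/(π²(j² − l²)²); higher powers the same way via product-to-sum and parts. d²/dx² sin(jπx/a) = −(jπ/a)²·sin(jπx/a); on 0 ≤ x ≤ a, ∫sin²(jπx/a) dx = a/2 and ∫sin(jπx/a)·sin(lπx/a) dx = 0 for j ≠ l, so only diagonal terms survive in ∫|Ψ|² and ∫Ψ·Ψ″; ∫Ψ·Ψ′ dx = [Ψ²/2] between the walls = 0.
Normalization: ∫|Ψ|² dx = 1.6132.
⟨x⟩ = 0.85989, ⟨x²⟩ = 1.0665 ⇒ Δx = 0.57195.
⟨p⟩ = 0.0000, ⟨p²⟩ = 4.9767 ⇒ Δp = 2.2308.
Δx·Δp = 1.2759.

1.28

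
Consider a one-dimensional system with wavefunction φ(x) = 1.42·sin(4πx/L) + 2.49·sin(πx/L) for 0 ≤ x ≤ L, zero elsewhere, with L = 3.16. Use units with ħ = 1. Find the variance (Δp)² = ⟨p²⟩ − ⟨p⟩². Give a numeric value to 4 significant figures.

4.627

Compute ⟨p⟩ and ⟨p²⟩ separately; (Δp)² = ⟨p²⟩ − ⟨p⟩².
d²/dx² sin(jπx/L) = −(jπ/L)²·sin(jπx/L); on 0 ≤ x ≤ L, ∫sin²(jπx/L) dx = L/2 and ∫sin(jπx/L)·sin(lπx/L) dx = 0 for j ≠ l, so only diagonal terms survive in ∫|φ|² and ∫φ·φ″; ∫φ·φ′ dx = [φ²/2] between the walls = 0.
Normalization: ∫|φ|² dx = 12.982.
⟨p⟩ = 0.0000 and ⟨p²⟩ = 4.6268.
(Δp)² = 4.6268 − (0.0000)² = 4.6268.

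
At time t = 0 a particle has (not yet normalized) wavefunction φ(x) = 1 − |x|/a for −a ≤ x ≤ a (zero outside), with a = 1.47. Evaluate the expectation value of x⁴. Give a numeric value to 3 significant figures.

0.133

⟨x⁴⟩ = ∫ x⁴·|φ|² dx / ∫|φ|² dx (integrals over the domain).
φ is even, so ∫ over [−a, a] = 2∫₀ᵃ with φ = 1 − x/a there: ∫₀ᵃ (1 − x/a)² dx = a/3, ∫₀ᵃ x²(1 − x/a)² dx = a³/30, ∫₀ᵃ x⁴(1 − x/a)² dx = a⁵/105.
State is unnormalized: ∫|φ|² dx = 0.98000, and ∫φ*·x⁴·φ dx = 0.13075, so ⟨x⁴⟩ = 0.13075 / 0.98000.
⟨x⁴⟩ = 0.13341.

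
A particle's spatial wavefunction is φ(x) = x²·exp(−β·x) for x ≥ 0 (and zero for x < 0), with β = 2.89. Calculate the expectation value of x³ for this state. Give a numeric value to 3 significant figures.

1.09

⟨x³⟩ = ∫ x³·|φ|² dx / ∫|φ|² dx (integrals over the domain).
Every integrand reduces to terms xʲ·e^(−2βx) on [0, ∞); use ∫₀^∞ xʲ·e^(−2βx) dx = j!/(2β)^(j+1).
State is unnormalized: ∫|φ|² dx = 0.0037202, and ∫φ*·x³·φ dx = 0.0040458, so ⟨x³⟩ = 0.0040458 / 0.0037202.
⟨x³⟩ = 1.0875.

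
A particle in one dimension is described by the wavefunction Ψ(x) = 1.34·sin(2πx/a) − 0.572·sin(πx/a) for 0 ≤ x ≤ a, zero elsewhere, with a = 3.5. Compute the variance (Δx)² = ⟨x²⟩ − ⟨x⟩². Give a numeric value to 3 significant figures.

0.587

Compute ⟨x⟩ and ⟨x²⟩ separately, then (Δx)² = ⟨x²⟩ − ⟨x⟩².
On 0 ≤ x ≤ a (j ≠ l): ∫sin²(jπx/a) dx = a/2, ∫sin(jπx/a)·sin(lπx/a) dx = 0; diagonal moments ∫x·sin²(jπx/a) dx = a²/4, ∫x²·sin²(jπx/a) dx = a³·(1/6 − 1/(4j²π²)); cross terms ∫x·sin(jπx/a)·sin(lπx/a) dx = 0 for j + l even and −4jla²/(π²(j² − l²)²) for j + l odd, ∫x²·sin(jπx/a)·sin(lπx/a) dx = (−1)^(j+l)·4jla³/(π²(j² − l²)²); higher powers the same way via product-to-sum and parts.
Normalization: ∫|Ψ|² dx = 3.7149.
⟨x⟩ = 2.2053 and ⟨x²⟩ = 5.4499.
(Δx)² = 5.4499 − (2.2053)² = 0.58667.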